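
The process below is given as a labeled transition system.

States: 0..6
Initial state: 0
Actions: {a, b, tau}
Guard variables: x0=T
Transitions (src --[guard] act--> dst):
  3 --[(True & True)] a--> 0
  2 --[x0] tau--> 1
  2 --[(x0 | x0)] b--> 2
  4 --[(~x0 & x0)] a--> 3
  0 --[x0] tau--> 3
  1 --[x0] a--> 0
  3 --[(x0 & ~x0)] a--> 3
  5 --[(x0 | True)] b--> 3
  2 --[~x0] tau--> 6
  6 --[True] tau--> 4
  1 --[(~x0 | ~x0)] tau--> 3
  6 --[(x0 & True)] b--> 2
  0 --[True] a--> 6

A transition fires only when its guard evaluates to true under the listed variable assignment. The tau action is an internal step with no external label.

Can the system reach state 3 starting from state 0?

Answer: REACHABLE

Trace:
After dropping false guards: 9 live edges.
L0 = {0}
L1 = {3,6}  now seen {0,3,6}
L2 = {2,4}  now seen {0,2,3,4,6}
L3 = {1}  now seen {0,1,2,3,4,6}
R = {0,1,2,3,4,6}
Path to 3: tau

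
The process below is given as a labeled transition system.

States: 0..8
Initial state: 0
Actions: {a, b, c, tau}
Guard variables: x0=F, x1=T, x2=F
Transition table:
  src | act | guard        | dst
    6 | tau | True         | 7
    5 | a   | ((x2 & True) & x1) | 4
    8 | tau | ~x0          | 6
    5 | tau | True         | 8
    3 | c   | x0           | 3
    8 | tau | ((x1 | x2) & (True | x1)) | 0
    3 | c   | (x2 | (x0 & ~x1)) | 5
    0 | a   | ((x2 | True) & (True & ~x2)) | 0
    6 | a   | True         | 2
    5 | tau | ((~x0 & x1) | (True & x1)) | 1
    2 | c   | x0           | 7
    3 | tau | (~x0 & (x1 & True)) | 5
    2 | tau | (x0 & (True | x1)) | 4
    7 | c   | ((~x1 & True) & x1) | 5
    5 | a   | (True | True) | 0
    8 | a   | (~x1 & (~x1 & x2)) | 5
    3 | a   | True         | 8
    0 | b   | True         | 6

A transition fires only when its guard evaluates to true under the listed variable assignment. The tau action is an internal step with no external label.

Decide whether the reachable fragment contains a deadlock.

Reachable = {0,2,6,7}
  0: a→0  b→6  [deg 2]
  2: ∅  [deadlock]
  6: a→2  tau→7  [deg 2]
  7: ∅  [deadlock]
Path to 2: b·a

Answer: DEADLOCK at state 2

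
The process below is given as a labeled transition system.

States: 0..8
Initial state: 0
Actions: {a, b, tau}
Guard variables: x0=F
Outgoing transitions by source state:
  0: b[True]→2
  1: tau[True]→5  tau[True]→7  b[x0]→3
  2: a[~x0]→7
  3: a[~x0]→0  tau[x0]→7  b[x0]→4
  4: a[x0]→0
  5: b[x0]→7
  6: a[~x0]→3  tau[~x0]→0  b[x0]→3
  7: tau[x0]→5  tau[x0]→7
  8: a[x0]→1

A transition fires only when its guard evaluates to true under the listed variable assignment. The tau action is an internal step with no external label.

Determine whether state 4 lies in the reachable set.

Guard filter leaves 7 enabled edge(s).
L0 = {0}
L1 = {2}  cumulative {0,2}
L2 = {7}  cumulative {0,2,7}
Reach set: {0,2,7}

Answer: UNREACHABLE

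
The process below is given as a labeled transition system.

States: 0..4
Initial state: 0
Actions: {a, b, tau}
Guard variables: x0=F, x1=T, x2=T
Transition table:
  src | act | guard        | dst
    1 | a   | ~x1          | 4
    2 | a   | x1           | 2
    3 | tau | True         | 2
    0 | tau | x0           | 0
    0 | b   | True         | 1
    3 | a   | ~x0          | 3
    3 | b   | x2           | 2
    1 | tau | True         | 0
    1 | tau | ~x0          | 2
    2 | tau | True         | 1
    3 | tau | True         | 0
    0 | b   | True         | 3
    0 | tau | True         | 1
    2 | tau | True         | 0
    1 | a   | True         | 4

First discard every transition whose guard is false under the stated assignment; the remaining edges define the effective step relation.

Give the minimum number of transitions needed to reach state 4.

Breadth-first toward 4:
  depth 0: {0}
  depth 1: {1,3}
  depth 2: {2,4}
depth(4)=2, e.g. b·a

Answer: 2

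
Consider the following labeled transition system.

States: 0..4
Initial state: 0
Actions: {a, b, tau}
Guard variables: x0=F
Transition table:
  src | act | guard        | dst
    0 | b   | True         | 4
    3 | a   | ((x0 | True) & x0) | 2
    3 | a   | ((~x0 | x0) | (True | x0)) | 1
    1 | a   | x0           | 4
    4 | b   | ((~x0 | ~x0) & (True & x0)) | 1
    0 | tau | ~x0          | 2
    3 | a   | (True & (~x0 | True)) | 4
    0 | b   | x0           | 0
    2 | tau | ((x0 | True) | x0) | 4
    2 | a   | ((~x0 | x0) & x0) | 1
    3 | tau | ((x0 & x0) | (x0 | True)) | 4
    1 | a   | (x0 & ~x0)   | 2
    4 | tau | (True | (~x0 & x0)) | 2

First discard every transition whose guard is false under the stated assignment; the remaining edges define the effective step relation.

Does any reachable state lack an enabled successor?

Reachable = {0,2,4}
  0: b→4  tau→2  [deg 2]
  2: tau→4  [deg 1]
  4: tau→2  [deg 1]

Answer: DEADLOCK-FREE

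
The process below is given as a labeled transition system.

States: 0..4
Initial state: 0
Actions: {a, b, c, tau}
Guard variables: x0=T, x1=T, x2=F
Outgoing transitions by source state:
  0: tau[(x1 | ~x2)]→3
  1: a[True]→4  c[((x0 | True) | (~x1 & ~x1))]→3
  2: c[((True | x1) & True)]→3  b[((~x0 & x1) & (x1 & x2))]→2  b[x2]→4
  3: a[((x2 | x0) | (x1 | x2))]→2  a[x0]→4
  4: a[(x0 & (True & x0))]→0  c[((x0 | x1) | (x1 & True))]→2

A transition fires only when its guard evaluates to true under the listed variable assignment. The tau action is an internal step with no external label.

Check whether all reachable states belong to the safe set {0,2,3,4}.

Safe = {0,2,3,4}
Reach set: {0,2,3,4}
  0: ok
  2: ok
  3: ok
  4: ok

Answer: INVARIANT HOLDS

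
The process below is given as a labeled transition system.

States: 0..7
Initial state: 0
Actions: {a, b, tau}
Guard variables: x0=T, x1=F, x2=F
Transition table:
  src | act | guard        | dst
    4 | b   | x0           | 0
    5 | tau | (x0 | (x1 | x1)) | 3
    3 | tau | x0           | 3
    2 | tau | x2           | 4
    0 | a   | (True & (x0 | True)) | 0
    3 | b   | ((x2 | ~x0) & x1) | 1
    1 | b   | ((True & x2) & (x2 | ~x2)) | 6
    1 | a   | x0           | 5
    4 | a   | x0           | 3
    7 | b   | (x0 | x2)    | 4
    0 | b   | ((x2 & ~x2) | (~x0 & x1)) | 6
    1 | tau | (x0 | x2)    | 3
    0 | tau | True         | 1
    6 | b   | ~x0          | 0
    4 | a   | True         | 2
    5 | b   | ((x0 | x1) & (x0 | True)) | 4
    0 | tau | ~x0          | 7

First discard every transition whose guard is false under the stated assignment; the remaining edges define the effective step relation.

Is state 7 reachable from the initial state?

Answer: UNREACHABLE

Trace:
11 transition(s) survive guard evaluation.
depth 0: {0}
depth 1: {1}  cumulative {0,1}
depth 2: {3,5}  cumulative {0,1,3,5}
depth 3: {4}  cumulative {0,1,3,4,5}
depth 4: {2}  cumulative {0,1,2,3,4,5}
Reach set: {0,1,2,3,4,5}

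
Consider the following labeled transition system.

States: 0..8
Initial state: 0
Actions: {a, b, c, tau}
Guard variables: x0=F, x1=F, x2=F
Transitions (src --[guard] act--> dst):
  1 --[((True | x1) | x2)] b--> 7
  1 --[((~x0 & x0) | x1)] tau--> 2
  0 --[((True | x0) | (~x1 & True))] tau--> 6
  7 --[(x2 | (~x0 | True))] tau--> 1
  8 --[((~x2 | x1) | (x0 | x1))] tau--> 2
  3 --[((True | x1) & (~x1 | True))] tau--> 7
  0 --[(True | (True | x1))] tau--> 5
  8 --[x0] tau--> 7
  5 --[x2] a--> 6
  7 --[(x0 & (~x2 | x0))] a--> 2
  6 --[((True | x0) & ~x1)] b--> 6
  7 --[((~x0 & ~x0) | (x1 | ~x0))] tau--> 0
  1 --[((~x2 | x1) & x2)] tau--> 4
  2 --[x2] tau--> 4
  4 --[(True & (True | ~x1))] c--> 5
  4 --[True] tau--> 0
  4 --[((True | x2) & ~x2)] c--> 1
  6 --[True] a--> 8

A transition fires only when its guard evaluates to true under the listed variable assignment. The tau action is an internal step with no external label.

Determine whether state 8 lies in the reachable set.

12 transition(s) survive guard evaluation.
L0 = {0}
L1 = {5,6}  cumulative {0,5,6}
L2 = {8}  cumulative {0,5,6,8}
L3 = {2}  cumulative {0,2,5,6,8}
Reachable = {0,2,5,6,8}
Path to 8: tau·a

Answer: REACHABLE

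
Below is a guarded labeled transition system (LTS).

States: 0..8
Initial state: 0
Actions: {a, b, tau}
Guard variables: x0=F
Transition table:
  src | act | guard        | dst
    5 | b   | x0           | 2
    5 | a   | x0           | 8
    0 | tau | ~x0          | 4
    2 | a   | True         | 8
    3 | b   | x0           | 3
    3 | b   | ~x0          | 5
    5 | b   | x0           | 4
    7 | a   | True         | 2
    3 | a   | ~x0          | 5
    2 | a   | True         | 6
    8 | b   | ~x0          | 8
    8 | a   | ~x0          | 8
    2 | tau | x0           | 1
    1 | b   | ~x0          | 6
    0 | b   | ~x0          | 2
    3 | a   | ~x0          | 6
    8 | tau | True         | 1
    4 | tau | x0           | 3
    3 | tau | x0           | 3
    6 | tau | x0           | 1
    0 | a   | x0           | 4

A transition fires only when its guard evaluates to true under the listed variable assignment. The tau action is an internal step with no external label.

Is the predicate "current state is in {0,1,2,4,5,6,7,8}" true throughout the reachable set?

Allowed set {0,1,2,4,5,6,7,8}
Reach set: {0,1,2,4,6,8}
  0: ok
  1: ok
  2: ok
  4: ok
  6: ok
  8: ok

Answer: INVARIANT HOLDS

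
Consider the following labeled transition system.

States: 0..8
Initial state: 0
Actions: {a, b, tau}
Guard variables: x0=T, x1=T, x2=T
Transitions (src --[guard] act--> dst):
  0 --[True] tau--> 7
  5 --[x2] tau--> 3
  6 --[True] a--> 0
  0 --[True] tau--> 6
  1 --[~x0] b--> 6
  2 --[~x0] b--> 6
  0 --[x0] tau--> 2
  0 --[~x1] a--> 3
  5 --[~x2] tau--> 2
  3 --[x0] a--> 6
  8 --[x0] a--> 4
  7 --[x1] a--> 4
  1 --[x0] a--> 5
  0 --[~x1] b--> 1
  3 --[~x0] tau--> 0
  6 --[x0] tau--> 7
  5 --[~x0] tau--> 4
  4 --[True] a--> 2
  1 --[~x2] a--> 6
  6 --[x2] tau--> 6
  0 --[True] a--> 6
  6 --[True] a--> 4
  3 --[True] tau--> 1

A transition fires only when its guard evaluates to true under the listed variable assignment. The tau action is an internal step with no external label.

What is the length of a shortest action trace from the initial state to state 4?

BFS to 4:
  Layer 0: {0}
  Layer 1: {2,6,7}
  Layer 2: {4}
4 enters at depth 2; path a·a

Answer: 2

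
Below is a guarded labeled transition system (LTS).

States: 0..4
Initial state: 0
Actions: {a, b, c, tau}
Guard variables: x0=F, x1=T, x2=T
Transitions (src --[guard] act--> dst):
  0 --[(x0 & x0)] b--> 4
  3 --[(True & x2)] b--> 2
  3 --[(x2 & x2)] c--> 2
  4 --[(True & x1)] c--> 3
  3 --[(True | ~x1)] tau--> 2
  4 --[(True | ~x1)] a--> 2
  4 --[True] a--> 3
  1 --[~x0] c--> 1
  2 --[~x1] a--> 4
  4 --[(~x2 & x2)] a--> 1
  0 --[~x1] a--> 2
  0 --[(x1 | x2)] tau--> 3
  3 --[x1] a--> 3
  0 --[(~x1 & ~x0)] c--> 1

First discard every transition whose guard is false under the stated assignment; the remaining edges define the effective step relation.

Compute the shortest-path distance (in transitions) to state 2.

Layered search for 2:
  L0 = {0}
  L1 = {3}
  L2 = {2}
depth(2)=2, e.g. tau·b

Answer: 2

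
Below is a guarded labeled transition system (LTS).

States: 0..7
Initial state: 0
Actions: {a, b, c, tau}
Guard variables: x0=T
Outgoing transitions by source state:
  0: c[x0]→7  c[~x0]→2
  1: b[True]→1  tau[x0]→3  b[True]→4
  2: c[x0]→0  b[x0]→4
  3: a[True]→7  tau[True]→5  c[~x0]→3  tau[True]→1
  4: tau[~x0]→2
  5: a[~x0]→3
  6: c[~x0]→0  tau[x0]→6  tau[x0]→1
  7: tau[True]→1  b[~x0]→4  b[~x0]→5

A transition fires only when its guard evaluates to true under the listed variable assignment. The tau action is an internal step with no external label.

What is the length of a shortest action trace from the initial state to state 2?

Answer: UNREACHABLE

Trace:
BFS to 2:
  Layer 0: {0}
  Layer 1: {7}
  Layer 2: {1}
  Layer 3: {3,4}
  Layer 4: {5}
2 never appears.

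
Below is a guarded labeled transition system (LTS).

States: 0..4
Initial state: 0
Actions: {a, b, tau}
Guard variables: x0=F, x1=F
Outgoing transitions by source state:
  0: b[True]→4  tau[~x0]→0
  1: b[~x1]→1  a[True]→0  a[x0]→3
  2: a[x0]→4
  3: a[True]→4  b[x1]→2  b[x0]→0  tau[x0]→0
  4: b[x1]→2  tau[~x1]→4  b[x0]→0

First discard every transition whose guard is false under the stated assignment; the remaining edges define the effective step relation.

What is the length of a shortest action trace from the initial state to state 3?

Layered search for 3:
  L0 = {0}
  L1 = {4}
3 never appears.

Answer: UNREACHABLE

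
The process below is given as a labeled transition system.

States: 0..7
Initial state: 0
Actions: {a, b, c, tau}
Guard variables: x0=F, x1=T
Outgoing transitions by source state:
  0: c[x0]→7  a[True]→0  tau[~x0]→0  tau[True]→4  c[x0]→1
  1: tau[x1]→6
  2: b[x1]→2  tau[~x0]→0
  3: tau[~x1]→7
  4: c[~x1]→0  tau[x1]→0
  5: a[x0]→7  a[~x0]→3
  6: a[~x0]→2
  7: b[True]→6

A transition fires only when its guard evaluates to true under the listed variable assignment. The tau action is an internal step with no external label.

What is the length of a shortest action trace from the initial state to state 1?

BFS to 1:
  Layer 0: {0}
  Layer 1: {4}
1 never appears.

Answer: UNREACHABLE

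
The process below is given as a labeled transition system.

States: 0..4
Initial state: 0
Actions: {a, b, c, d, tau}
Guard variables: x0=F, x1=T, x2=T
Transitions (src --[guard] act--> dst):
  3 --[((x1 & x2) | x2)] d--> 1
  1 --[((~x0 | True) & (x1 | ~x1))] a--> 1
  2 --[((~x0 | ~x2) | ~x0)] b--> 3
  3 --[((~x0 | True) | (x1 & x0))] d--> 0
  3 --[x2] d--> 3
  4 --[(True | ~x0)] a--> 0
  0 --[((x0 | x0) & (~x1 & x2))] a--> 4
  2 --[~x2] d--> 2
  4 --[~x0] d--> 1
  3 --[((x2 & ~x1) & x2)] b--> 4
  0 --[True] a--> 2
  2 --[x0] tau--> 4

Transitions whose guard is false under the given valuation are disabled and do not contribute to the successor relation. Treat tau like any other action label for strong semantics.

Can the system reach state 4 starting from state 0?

Answer: UNREACHABLE

Analysis:
Guard filter leaves 8 enabled edge(s).
L0 = {0}
L1 = {2}  now seen {0,2}
L2 = {3}  now seen {0,2,3}
L3 = {1}  now seen {0,1,2,3}
R = {0,1,2,3}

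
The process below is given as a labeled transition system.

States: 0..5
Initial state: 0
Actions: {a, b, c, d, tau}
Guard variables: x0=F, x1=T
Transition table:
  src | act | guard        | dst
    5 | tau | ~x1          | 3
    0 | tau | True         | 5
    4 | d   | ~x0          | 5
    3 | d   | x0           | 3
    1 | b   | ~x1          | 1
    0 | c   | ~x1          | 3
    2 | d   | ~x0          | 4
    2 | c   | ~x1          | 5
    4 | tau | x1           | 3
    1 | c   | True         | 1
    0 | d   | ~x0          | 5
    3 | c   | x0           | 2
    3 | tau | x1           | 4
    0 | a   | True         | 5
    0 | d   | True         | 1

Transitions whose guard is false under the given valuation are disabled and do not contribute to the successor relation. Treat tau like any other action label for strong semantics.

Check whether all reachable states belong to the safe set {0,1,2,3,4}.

Safe = {0,1,2,3,4}
R = {0,1,5}
  0: ✓
  1: ✓
  5: VIOLATES
witness against invariant: tau → 5

Answer: INVARIANT VIOLATED at state 5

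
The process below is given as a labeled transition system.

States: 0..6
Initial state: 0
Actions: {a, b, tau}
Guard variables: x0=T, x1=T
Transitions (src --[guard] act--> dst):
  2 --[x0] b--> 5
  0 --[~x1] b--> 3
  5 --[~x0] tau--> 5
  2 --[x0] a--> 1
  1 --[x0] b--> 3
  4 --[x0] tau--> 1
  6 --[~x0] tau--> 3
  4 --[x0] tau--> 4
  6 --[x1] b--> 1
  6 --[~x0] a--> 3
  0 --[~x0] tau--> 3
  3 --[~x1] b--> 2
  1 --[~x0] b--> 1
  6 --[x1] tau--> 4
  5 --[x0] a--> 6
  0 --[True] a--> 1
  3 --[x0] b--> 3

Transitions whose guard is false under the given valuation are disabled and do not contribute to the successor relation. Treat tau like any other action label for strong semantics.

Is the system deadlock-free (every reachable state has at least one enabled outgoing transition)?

Reachable = {0,1,3}
  0: a→1  [1 exit(s)]
  1: b→3  [1 exit(s)]
  3: b→3  [1 exit(s)]

Answer: DEADLOCK-FREE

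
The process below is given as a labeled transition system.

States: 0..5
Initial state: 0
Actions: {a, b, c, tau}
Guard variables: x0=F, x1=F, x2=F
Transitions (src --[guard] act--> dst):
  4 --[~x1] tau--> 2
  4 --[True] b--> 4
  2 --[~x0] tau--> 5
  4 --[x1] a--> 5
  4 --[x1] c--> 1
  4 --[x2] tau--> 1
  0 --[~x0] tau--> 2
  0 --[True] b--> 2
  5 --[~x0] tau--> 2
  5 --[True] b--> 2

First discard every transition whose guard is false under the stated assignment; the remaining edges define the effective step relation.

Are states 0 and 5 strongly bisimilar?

Answer: BISIMILAR

Working:
Compute ~ classes (split until stable):
  π0 = {{0,1,2,3,4,5}}
  π1 = {{0,4,5},{1,3},{2}}
  π2 = {{0,5},{1,3},{2},{4}}
stable after 3 split(s): 4 block(s)
0∈{0,5}, 5∈{0,5}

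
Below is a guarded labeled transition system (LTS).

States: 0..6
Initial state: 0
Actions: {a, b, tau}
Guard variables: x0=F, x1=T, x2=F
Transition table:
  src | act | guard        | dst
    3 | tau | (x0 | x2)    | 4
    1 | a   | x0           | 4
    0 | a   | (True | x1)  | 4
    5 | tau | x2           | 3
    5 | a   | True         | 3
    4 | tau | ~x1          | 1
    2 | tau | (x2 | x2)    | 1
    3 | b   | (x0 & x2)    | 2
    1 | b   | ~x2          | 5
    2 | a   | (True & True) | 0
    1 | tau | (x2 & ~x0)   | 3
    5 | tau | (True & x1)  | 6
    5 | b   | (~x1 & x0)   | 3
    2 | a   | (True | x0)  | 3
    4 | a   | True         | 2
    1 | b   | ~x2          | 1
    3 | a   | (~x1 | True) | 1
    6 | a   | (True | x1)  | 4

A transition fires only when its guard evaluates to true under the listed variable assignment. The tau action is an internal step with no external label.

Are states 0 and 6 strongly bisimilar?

Bisimulation quotient by refinement:
  π0 = {{0,1,2,3,4,5,6}}
  π1 = {{0,2,3,4,6},{1},{5}}
  π2 = {{0,2,4,6},{1},{3},{5}}
  π3 = {{0,4,6},{1},{2},{3},{5}}
  π4 = {{0,6},{1},{2},{3},{4},{5}}
Fixed point at round 5; 6 class(es).
0∈{0,6}, 6∈{0,6}

Answer: BISIMILAR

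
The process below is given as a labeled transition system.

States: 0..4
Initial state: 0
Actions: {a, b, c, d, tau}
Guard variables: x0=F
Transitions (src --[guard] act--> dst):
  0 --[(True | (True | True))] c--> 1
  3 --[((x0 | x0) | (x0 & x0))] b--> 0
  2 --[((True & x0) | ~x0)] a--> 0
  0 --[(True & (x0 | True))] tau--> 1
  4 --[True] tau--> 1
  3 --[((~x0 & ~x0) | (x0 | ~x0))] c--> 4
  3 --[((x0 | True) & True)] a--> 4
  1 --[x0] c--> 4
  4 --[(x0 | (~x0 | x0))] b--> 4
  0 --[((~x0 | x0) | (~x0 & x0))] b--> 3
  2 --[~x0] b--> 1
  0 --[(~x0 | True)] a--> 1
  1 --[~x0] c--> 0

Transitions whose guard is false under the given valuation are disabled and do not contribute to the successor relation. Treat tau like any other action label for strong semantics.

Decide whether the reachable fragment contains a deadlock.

Answer: DEADLOCK-FREE

Analysis:
Reachable = {0,1,3,4}
  0: a→1  b→3  c→1  tau→1  [4 out]
  1: c→0  [1 out]
  3: a→4  c→4  [2 out]
  4: b→4  tau→1  [2 out]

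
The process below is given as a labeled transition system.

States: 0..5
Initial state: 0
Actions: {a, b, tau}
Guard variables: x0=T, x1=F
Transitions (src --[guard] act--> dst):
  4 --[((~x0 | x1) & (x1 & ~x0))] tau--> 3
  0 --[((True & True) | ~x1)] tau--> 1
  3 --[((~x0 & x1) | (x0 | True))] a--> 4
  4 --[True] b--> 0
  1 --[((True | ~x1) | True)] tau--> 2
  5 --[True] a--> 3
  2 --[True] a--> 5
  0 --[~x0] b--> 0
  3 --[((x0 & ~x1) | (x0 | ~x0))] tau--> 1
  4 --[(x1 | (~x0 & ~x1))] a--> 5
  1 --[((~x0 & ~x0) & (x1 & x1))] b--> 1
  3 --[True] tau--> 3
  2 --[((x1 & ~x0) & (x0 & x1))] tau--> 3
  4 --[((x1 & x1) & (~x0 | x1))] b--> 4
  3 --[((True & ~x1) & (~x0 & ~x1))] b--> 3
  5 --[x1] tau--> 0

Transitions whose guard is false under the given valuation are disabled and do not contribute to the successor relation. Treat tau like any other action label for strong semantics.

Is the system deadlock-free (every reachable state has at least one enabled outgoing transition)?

Answer: DEADLOCK-FREE

Trace:
Reach set: {0,1,2,3,4,5}
  0: tau→1  [1 exit(s)]
  1: tau→2  [1 exit(s)]
  2: a→5  [1 exit(s)]
  3: a→4  tau→1  tau→3  [3 exit(s)]
  4: b→0  [1 exit(s)]
  5: a→3  [1 exit(s)]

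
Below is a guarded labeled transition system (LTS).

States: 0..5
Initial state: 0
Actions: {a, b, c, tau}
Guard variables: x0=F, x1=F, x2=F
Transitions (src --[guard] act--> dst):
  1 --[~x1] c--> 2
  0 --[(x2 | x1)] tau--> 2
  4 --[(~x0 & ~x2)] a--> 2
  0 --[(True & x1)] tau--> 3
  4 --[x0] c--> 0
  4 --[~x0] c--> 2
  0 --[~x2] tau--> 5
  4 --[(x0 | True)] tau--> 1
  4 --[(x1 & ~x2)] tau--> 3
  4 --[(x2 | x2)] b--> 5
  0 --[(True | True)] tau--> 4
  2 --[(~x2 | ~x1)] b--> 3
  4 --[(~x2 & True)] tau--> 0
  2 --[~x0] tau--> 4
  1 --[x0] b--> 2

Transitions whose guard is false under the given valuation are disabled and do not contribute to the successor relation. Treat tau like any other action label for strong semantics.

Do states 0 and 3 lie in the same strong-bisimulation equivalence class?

Compute ~ classes (split until stable):
  π0 = {{0,1,2,3,4,5}}
  π1 = {{0},{1},{2},{3,5},{4}}
Fixed point at round 2; 5 class(es).
class of 0: {0}; class of 3: {3,5}

Answer: NOT BISIMILAR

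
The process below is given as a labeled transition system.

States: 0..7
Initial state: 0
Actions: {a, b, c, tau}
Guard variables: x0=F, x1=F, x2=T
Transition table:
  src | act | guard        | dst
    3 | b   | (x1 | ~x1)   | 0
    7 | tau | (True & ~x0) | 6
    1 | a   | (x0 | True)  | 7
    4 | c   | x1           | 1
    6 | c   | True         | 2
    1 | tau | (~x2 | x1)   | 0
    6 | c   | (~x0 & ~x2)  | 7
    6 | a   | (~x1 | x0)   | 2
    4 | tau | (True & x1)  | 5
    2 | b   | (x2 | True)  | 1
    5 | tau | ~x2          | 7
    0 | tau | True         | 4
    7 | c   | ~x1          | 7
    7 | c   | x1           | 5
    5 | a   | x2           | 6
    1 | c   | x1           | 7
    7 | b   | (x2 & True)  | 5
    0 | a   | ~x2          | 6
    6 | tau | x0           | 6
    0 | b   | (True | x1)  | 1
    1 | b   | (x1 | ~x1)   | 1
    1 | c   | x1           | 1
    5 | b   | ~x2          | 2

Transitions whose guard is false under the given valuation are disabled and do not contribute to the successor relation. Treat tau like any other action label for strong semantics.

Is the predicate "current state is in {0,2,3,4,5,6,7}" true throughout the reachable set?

Answer: INVARIANT VIOLATED at state 1

Working:
Inv-set: {0,2,3,4,5,6,7}
R = {0,1,2,4,5,6,7}
  0: safe
  1: ✗ unsafe
  2: safe
  4: safe
  5: safe
  6: safe
  7: safe
witness against invariant: b → 1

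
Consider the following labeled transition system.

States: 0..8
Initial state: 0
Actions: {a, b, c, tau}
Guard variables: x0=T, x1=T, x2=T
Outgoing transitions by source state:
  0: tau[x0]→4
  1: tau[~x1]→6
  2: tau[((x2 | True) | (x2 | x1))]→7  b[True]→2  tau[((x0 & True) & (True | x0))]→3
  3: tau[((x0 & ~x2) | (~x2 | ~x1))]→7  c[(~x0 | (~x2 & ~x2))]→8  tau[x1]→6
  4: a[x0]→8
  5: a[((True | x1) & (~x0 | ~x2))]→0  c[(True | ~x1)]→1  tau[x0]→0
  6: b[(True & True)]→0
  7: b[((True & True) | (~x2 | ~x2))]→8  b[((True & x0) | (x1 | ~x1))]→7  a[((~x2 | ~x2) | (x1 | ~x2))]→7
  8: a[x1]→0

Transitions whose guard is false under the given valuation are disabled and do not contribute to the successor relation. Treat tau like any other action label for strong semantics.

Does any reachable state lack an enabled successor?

R = {0,4,8}
  0: tau→4  [1 out]
  4: a→8  [1 out]
  8: a→0  [1 out]

Answer: DEADLOCK-FREE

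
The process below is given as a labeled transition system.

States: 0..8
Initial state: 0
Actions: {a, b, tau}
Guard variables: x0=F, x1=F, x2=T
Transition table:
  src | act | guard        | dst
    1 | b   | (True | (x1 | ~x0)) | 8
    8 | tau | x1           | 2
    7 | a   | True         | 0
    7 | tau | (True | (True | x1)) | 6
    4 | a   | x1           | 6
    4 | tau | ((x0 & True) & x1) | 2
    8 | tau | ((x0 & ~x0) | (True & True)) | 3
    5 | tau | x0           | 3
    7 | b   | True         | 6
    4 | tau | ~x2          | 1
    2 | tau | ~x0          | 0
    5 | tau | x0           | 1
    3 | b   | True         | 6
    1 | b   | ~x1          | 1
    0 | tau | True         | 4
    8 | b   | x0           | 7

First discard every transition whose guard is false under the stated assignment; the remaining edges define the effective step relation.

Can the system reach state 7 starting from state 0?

After dropping false guards: 9 live edges.
depth 0: {0}
depth 1: {4}  cumulative {0,4}
Reachable = {0,4}

Answer: UNREACHABLE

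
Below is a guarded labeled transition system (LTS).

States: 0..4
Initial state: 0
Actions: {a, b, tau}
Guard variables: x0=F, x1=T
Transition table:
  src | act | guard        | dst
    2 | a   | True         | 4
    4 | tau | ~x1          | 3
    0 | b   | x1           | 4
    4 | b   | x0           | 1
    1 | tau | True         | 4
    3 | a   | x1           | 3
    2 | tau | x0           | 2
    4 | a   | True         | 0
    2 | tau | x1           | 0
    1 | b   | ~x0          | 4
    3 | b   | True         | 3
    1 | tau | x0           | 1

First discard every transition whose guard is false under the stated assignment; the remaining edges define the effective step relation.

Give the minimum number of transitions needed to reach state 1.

Answer: UNREACHABLE

Trace:
Breadth-first toward 1:
  L0 = {0}
  L1 = {4}
1 never appears.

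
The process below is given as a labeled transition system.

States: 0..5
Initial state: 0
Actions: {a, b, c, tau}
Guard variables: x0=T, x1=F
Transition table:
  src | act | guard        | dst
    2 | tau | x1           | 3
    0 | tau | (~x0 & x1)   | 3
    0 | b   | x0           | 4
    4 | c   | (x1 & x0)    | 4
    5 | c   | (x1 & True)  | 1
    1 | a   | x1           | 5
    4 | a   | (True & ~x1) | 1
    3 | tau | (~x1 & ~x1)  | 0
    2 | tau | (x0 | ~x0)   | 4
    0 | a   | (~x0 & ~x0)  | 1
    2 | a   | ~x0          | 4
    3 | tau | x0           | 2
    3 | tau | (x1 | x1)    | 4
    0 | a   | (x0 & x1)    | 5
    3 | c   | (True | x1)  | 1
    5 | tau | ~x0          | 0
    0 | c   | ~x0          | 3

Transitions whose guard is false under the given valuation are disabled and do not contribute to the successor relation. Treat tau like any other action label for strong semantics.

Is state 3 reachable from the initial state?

After dropping false guards: 6 live edges.
depth 0: {0}
depth 1: {4}  cumulative {0,4}
depth 2: {1}  cumulative {0,1,4}
Reach set: {0,1,4}

Answer: UNREACHABLE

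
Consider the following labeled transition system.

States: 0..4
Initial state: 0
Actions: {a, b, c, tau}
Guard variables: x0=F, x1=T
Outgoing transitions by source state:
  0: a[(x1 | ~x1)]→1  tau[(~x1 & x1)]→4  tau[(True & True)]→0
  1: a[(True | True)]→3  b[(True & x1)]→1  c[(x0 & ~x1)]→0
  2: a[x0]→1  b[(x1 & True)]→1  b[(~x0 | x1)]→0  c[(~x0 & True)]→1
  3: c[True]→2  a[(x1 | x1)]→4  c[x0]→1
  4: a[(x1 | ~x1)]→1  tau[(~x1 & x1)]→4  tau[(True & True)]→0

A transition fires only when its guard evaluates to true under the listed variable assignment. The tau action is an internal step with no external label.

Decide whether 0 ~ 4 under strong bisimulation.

Answer: BISIMILAR

Working:
Compute ~ classes (split until stable):
  P[0] = {{0,1,2,3,4}}
  P[1] = {{0,4},{1},{2},{3}}
4 equivalence class(es) (converged in 2)
class of 0: {0,4}; class of 4: {0,4}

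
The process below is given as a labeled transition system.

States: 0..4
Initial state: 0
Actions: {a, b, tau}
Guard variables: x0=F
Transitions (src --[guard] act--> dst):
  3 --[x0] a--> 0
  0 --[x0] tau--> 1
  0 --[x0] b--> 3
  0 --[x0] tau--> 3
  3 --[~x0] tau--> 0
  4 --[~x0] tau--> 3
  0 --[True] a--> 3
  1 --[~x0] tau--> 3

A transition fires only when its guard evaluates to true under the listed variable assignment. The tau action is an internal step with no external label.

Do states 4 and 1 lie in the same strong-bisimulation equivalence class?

Refine partition for ~:
  P[0] = {{0,1,2,3,4}}
  P[1] = {{0},{1,3,4},{2}}
  P[2] = {{0},{1,4},{2},{3}}
Fixed point at round 3; 4 class(es).
class of 4: {1,4}; class of 1: {1,4}

Answer: BISIMILAR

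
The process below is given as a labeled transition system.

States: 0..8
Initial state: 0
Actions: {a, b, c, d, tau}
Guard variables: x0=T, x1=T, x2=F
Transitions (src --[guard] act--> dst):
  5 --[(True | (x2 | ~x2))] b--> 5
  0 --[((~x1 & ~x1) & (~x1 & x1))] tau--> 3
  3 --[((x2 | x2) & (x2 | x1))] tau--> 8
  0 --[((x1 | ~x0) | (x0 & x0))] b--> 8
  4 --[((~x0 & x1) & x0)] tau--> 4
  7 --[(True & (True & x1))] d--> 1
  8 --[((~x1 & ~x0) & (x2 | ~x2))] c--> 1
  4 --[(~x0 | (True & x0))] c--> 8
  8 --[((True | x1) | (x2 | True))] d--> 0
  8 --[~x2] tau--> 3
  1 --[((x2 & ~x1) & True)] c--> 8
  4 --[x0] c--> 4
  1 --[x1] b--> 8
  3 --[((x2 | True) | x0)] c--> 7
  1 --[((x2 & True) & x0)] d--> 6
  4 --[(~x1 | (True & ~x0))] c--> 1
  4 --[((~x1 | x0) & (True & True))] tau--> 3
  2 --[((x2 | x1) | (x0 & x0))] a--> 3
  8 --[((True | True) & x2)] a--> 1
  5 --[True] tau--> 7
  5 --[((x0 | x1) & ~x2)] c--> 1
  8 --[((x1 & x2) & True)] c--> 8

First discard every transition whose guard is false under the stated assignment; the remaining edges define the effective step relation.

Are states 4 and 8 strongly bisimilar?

Answer: NOT BISIMILAR

Analysis:
Bisimulation quotient by refinement:
  P[0] = {{0,1,2,3,4,5,6,7,8}}
  P[1] = {{0,1},{2},{3},{4},{5},{6},{7},{8}}
8 equivalence class(es) (converged in 2)
class of 4: {4}; class of 8: {8}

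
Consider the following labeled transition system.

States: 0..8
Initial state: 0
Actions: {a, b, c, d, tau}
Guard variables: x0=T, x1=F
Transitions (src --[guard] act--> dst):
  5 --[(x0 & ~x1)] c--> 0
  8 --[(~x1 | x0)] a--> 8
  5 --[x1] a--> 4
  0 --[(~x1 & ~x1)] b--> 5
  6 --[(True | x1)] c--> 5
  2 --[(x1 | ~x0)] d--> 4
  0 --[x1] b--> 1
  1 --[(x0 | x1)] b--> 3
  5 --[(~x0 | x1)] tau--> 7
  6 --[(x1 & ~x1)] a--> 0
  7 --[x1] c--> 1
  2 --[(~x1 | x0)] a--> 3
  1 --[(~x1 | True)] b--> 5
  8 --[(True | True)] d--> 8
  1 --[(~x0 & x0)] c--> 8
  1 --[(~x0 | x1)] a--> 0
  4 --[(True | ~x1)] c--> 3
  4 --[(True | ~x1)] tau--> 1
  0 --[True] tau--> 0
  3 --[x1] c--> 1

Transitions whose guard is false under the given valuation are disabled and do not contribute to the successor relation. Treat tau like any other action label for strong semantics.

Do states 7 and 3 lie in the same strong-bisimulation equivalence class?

Answer: BISIMILAR

Working:
Compute ~ classes (split until stable):
  P[0] = {{0,1,2,3,4,5,6,7,8}}
  P[1] = {{0},{1},{2},{3,7},{4},{5,6},{8}}
  P[2] = {{0},{1},{2},{3,7},{4},{5},{6},{8}}
Fixed point at round 3; 8 class(es).
7∈{3,7}, 3∈{3,7}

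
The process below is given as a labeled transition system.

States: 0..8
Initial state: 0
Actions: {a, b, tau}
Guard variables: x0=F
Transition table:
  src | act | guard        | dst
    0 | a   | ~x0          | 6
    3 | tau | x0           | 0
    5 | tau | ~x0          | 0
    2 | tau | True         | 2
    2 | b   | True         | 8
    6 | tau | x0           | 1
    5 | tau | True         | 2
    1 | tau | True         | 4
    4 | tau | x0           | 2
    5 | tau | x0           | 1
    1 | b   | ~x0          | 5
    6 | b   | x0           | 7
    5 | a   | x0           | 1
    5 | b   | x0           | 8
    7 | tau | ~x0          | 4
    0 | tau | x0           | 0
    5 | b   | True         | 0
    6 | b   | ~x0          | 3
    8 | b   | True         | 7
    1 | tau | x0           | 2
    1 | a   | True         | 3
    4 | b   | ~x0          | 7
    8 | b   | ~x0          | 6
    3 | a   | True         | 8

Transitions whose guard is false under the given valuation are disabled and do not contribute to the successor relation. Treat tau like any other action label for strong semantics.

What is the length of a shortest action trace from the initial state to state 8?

BFS to 8:
  depth 0: {0}
  depth 1: {6}
  depth 2: {3}
  depth 3: {8}
8 enters at depth 3; path a·b·a

Answer: 3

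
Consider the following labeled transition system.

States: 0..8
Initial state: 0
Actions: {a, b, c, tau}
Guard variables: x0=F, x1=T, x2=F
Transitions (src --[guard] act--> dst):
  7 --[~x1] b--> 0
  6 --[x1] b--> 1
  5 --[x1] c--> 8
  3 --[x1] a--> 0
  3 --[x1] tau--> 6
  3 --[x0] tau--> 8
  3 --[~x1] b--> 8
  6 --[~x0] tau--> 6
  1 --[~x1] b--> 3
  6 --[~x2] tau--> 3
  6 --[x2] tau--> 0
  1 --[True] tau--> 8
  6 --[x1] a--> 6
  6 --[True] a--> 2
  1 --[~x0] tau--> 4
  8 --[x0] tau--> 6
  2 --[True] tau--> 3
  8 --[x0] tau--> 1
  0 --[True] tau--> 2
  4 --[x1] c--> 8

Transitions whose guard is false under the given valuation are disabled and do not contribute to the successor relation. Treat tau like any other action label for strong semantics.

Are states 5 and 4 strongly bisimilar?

Answer: BISIMILAR

Working:
Compute ~ classes (split until stable):
  P[0] = {{0,1,2,3,4,5,6,7,8}}
  P[1] = {{0,1,2},{3},{4,5},{6},{7,8}}
  P[2] = {{0},{1},{2},{3},{4,5},{6},{7,8}}
stable after 3 split(s): 7 block(s)
class of 5: {4,5}; class of 4: {4,5}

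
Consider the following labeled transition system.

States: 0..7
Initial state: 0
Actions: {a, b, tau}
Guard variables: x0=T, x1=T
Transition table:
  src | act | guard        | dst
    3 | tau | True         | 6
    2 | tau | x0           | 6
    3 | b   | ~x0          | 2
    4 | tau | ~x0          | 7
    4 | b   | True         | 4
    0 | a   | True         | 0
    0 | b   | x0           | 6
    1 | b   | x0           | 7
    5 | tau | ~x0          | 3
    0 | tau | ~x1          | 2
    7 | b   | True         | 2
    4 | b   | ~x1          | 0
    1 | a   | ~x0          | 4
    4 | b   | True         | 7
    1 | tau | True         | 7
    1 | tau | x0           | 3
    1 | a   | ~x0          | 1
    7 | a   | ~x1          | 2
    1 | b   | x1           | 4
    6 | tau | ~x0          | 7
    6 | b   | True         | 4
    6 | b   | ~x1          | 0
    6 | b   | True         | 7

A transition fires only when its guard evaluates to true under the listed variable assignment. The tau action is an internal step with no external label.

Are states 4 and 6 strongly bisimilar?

Answer: BISIMILAR

Analysis:
Compute ~ classes (split until stable):
  π0 = {{0,1,2,3,4,5,6,7}}
  π1 = {{0},{1},{2,3},{4,6,7},{5}}
  π2 = {{0},{1},{2,3},{4,6},{5},{7}}
Fixed point at round 3; 6 class(es).
class of 4: {4,6}; class of 6: {4,6}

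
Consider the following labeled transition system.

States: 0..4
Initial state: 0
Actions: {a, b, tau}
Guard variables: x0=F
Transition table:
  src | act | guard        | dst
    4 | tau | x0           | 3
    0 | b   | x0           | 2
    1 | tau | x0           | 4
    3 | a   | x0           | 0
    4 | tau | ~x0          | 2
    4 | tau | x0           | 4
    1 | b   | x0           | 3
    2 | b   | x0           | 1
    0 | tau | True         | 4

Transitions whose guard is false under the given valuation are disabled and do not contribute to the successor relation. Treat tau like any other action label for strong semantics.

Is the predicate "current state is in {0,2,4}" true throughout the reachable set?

Allowed set {0,2,4}
Reachable = {0,2,4}
  0: ok
  2: ok
  4: ok

Answer: INVARIANT HOLDS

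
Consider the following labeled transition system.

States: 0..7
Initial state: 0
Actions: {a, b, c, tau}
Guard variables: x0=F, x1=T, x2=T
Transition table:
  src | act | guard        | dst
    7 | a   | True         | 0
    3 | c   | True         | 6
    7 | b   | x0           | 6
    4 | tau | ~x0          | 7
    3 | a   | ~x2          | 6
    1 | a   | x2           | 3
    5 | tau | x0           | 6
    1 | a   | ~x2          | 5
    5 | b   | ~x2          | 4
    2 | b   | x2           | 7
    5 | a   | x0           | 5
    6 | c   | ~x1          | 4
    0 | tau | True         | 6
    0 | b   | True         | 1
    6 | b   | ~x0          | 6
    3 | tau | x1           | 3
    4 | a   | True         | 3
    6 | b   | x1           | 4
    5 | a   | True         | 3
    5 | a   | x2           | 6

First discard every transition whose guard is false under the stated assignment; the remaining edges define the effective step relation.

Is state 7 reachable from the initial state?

Answer: REACHABLE

Working:
After dropping false guards: 13 live edges.
L0 = {0}
L1 = {1,6}  now seen {0,1,6}
L2 = {3,4}  now seen {0,1,3,4,6}
L3 = {7}  now seen {0,1,3,4,6,7}
Reach set: {0,1,3,4,6,7}
trace reaching 7: tau·b·tau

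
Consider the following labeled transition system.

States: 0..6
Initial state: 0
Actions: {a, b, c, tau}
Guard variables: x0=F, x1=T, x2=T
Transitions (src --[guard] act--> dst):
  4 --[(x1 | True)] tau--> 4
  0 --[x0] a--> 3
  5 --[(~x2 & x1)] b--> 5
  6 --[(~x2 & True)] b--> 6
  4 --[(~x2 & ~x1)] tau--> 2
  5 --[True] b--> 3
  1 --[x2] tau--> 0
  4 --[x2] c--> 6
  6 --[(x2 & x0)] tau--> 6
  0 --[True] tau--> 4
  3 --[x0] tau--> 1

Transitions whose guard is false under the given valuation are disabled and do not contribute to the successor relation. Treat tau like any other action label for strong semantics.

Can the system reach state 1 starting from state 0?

5 transition(s) survive guard evaluation.
L0 = {0}
L1 = {4}  cumulative {0,4}
L2 = {6}  cumulative {0,4,6}
Reachable = {0,4,6}

Answer: UNREACHABLE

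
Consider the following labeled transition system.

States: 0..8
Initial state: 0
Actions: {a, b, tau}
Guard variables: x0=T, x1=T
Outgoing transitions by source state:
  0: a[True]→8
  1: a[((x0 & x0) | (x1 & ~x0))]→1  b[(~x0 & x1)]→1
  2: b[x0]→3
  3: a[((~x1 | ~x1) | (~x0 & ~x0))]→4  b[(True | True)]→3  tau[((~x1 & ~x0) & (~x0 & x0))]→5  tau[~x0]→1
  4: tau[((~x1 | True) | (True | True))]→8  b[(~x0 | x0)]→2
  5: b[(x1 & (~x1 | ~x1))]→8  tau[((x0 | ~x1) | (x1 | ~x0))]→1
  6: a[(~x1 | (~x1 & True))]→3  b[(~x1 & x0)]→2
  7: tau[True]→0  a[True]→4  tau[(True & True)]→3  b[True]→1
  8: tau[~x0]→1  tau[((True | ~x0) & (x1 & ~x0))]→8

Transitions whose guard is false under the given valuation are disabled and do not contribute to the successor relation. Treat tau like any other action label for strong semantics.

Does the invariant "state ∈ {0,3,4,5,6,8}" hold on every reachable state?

Answer: INVARIANT HOLDS

Analysis:
Allowed set {0,3,4,5,6,8}
Reachable = {0,8}
  0: safe
  8: safe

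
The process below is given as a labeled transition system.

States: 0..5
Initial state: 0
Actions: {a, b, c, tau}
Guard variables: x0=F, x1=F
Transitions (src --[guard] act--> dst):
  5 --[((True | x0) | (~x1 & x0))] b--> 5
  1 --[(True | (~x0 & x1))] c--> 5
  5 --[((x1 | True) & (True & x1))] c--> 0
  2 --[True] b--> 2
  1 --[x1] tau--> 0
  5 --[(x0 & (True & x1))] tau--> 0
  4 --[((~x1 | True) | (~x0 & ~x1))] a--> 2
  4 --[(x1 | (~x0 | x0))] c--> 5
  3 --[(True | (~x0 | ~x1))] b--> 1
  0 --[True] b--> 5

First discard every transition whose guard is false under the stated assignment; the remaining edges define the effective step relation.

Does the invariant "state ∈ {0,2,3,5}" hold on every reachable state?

Allowed set {0,2,3,5}
R = {0,5}
  0: safe
  5: safe

Answer: INVARIANT HOLDS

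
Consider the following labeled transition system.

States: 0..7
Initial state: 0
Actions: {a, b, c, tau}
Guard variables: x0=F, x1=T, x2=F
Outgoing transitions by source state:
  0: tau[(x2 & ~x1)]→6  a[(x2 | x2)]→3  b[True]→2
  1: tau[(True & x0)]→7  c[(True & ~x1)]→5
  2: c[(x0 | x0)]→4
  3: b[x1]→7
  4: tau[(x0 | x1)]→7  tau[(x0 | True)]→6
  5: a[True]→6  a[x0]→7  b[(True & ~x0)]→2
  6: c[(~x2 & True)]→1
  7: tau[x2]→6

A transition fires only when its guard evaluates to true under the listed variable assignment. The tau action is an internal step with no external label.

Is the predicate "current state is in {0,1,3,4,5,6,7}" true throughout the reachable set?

Answer: INVARIANT VIOLATED at state 2

Analysis:
Allowed set {0,1,3,4,5,6,7}
Reach set: {0,2}
  0: safe
  2: VIOLATES
reach 2 via b — violates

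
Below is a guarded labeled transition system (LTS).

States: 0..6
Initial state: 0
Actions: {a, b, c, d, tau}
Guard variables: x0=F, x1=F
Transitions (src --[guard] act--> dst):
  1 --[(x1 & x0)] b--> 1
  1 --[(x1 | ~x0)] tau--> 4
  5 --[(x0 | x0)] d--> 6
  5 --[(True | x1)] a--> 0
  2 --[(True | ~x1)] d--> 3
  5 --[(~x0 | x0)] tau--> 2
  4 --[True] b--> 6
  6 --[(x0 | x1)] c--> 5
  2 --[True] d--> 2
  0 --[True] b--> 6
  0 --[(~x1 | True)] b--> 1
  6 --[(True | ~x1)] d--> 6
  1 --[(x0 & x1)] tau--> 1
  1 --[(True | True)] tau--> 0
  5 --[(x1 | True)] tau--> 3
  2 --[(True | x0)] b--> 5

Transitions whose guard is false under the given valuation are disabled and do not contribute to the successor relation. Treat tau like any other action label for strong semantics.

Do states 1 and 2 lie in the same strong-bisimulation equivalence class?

Bisimulation quotient by refinement:
  P[0] = {{0,1,2,3,4,5,6}}
  P[1] = {{0,4},{1},{2},{3},{5},{6}}
  P[2] = {{0},{1},{2},{3},{4},{5},{6}}
Fixed point at round 3; 7 class(es).
class of 1: {1}; class of 2: {2}

Answer: NOT BISIMILAR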